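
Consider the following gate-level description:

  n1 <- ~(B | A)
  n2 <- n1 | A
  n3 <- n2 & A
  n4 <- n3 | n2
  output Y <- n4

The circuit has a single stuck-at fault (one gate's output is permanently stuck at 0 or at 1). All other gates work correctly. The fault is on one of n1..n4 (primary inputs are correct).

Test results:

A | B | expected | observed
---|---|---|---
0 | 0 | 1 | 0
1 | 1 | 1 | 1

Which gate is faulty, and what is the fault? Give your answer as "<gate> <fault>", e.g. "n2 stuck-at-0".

Fault-free values for test 1 (A=0, B=0): n1=1, n2=1, n3=0, n4=1, giving Y=1. Observed 0.
Test 1: faults giving observed 0 are {n1 stuck-at-0, n2 stuck-at-0, n4 stuck-at-0}.
Test 2 (A=1, B=1): fault-free n1=0, n2=1, n3=1, n4=1 → 1; observed 1. Eliminates n2 stuck-at-0, n4 stuck-at-0.
Only n1 stuck-at-0 is consistent with every test.

n1 stuck-at-0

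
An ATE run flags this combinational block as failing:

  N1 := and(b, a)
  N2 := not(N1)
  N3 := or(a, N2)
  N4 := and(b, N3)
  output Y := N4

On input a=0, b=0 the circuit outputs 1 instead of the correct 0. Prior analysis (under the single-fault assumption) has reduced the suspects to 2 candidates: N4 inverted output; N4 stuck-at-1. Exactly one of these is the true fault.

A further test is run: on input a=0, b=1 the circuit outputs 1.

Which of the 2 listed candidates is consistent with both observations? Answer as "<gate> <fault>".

Evaluate each candidate on input a=0, b=1:
  N4 inverted output: N1=0, N2=1, N3=1, N4=0 [inverted output] → 0 — eliminated
  N4 stuck-at-1: N1=0, N2=1, N3=1, N4=1 [stuck-at-1] → 1 — matches
Only N4 stuck-at-1 reproduces the observed 1.

N4 stuck-at-1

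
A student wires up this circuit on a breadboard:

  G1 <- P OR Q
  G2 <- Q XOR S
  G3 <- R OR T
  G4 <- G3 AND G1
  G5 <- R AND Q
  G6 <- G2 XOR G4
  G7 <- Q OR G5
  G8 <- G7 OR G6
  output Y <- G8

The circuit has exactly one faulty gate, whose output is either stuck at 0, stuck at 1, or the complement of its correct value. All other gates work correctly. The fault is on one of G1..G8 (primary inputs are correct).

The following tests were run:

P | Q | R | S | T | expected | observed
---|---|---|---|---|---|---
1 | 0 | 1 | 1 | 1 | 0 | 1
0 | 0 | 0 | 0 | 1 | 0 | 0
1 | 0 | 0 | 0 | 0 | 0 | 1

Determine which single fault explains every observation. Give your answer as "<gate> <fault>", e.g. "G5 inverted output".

Fault-free values for test 1 (P=1, Q=0, R=1, S=1, T=1): G1=1, G2=1, G3=1, G4=1, G5=0, G6=0, G7=0, G8=0, giving Y=0. Observed 1.
Test 1: faults giving observed 1 are {G1 stuck-at-0, G1 inverted output, G2 stuck-at-0, G2 inverted output, G3 stuck-at-0, G3 inverted output, G4 stuck-at-0, G4 inverted output, G5 stuck-at-1, G5 inverted output, G6 stuck-at-1, G6 inverted output, G7 stuck-at-1, G7 inverted output, G8 stuck-at-1, G8 inverted output}.
Test 2 (P=0, Q=0, R=0, S=0, T=1): fault-free G1=0, G2=0, G3=1, G4=0, G5=0, G6=0, G7=0, G8=0 → 0; observed 0. Eliminates G1 inverted output, G2 inverted output, G4 inverted output, G5 stuck-at-1, G5 inverted output, G6 stuck-at-1, G6 inverted output, G7 stuck-at-1, G7 inverted output, G8 stuck-at-1, G8 inverted output.
Test 3 (P=1, Q=0, R=0, S=0, T=0): fault-free G1=1, G2=0, G3=0, G4=0, G5=0, G6=0, G7=0, G8=0 → 0; observed 1. Eliminates G1 stuck-at-0, G2 stuck-at-0, G3 stuck-at-0, G4 stuck-at-0.
Only G3 inverted output is consistent with every test.

G3 inverted output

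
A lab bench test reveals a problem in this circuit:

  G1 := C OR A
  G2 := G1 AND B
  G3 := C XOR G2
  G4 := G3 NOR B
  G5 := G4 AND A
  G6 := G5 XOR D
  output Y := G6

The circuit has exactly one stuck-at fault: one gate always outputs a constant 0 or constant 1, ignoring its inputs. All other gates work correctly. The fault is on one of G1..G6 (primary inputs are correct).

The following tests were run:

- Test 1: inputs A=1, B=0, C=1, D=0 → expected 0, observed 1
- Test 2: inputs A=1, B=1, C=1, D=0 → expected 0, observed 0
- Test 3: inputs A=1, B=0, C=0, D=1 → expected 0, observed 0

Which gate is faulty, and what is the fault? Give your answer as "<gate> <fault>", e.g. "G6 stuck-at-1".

G3 stuck-at-0

Fault-free values for test 1 (A=1, B=0, C=1, D=0): G1=1, G2=0, G3=1, G4=0, G5=0, G6=0, giving Y=0. Observed 1.
Test 1: faults giving observed 1 are {G2 stuck-at-1, G3 stuck-at-0, G4 stuck-at-1, G5 stuck-at-1, G6 stuck-at-1}.
Test 2 (A=1, B=1, C=1, D=0): fault-free G1=1, G2=1, G3=0, G4=0, G5=0, G6=0 → 0; observed 0. Eliminates G4 stuck-at-1, G5 stuck-at-1, G6 stuck-at-1.
Test 3 (A=1, B=0, C=0, D=1): fault-free G1=1, G2=0, G3=0, G4=1, G5=1, G6=0 → 0; observed 0. Eliminates G2 stuck-at-1.
Only G3 stuck-at-0 is consistent with every test.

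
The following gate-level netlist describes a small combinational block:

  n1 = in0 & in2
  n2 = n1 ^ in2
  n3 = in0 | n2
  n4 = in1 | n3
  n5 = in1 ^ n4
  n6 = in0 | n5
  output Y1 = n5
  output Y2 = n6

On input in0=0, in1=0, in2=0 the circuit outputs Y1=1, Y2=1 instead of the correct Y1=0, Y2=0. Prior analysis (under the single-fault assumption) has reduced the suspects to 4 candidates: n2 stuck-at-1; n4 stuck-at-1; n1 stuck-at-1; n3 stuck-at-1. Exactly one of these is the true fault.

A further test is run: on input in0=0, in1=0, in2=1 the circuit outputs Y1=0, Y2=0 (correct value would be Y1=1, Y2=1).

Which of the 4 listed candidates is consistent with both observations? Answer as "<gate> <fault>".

n1 stuck-at-1

Evaluate each candidate on input in0=0, in1=0, in2=1:
  n2 stuck-at-1: n1=0, n2=1 [stuck-at-1], n3=1, n4=1, n5=1, n6=1 → Y1=1, Y2=1 — eliminated
  n4 stuck-at-1: n1=0, n2=1, n3=1, n4=1 [stuck-at-1], n5=1, n6=1 → Y1=1, Y2=1 — eliminated
  n1 stuck-at-1: n1=1 [stuck-at-1], n2=0, n3=0, n4=0, n5=0, n6=0 → Y1=0, Y2=0 — matches
  n3 stuck-at-1: n1=0, n2=1, n3=1 [stuck-at-1], n4=1, n5=1, n6=1 → Y1=1, Y2=1 — eliminated
Only n1 stuck-at-1 reproduces the observed Y1=0, Y2=0.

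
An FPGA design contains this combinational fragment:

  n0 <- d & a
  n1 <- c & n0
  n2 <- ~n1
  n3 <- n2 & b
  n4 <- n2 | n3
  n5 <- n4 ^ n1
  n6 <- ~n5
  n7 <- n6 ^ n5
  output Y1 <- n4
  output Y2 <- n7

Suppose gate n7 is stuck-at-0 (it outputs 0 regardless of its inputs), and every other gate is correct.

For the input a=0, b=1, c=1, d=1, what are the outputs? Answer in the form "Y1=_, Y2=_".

Y1=1, Y2=0

Propagate with n7 forced: n0=0, n1=0, n2=1, n3=1, n4=1, n5=1, n6=0, n7=0 [stuck-at-0].
So the outputs are Y1=1, Y2=0. (Without the fault they would be Y1=1, Y2=1.)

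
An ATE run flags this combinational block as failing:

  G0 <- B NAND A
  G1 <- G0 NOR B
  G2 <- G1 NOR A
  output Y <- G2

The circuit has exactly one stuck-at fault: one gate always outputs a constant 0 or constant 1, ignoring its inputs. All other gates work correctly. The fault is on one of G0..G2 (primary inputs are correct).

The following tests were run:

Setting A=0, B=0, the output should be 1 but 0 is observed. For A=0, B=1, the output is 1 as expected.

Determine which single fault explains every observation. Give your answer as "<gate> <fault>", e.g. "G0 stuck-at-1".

G0 stuck-at-0

Fault-free values for test 1 (A=0, B=0): G0=1, G1=0, G2=1, giving Y=1. Observed 0.
Test 1: faults giving observed 0 are {G0 stuck-at-0, G1 stuck-at-1, G2 stuck-at-0}.
Test 2 (A=0, B=1): fault-free G0=1, G1=0, G2=1 → 1; observed 1. Eliminates G1 stuck-at-1, G2 stuck-at-0.
Only G0 stuck-at-0 is consistent with every test.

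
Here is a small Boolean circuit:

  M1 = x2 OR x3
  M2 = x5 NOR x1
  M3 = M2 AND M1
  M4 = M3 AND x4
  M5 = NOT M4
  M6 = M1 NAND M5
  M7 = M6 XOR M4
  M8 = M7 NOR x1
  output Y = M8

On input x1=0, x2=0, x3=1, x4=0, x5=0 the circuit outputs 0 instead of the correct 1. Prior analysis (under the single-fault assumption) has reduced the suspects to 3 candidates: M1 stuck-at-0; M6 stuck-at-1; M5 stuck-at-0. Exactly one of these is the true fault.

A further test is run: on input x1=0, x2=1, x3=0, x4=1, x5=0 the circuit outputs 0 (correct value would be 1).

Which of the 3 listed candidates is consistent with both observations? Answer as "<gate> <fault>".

M1 stuck-at-0

Evaluate each candidate on input x1=0, x2=1, x3=0, x4=1, x5=0:
  M1 stuck-at-0: M1=0 [stuck-at-0], M2=1, M3=0, M4=0, M5=1, M6=1, M7=1, M8=0 → 0 — matches
  M6 stuck-at-1: M1=1, M2=1, M3=1, M4=1, M5=0, M6=1 [stuck-at-1], M7=0, M8=1 → 1 — eliminated
  M5 stuck-at-0: M1=1, M2=1, M3=1, M4=1, M5=0 [stuck-at-0], M6=1, M7=0, M8=1 → 1 — eliminated
Only M1 stuck-at-0 reproduces the observed 0.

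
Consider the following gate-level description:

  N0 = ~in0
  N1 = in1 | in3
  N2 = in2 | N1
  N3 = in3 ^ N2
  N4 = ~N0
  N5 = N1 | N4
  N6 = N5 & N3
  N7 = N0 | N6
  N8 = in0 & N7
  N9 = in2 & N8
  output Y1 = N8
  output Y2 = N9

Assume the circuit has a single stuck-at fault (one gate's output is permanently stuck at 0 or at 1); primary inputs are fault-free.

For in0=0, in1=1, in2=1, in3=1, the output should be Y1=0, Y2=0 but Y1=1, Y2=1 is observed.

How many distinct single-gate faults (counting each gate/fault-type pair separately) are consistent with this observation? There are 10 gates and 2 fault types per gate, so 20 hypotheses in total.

1

Fault-free: N0=1, N1=1, N2=1, N3=0, N4=0, N5=1, N6=0, N7=1, N8=0, N9=0 → Y1=0, Y2=0. Observed Y1=1, Y2=1.
  N0: none of the 2 fault types match ✗
  N1: none of the 2 fault types match ✗
  N2: none of the 2 fault types match ✗
  N3: none of the 2 fault types match ✗
  N4: none of the 2 fault types match ✗
  N5: none of the 2 fault types match ✗
  N6: none of the 2 fault types match ✗
  N7: none of the 2 fault types match ✗
  N8: stuck-at-1 ✓; others ✗
  N9: none of the 2 fault types match ✗
Consistent faults: {N8 stuck-at-1} — 1 in all.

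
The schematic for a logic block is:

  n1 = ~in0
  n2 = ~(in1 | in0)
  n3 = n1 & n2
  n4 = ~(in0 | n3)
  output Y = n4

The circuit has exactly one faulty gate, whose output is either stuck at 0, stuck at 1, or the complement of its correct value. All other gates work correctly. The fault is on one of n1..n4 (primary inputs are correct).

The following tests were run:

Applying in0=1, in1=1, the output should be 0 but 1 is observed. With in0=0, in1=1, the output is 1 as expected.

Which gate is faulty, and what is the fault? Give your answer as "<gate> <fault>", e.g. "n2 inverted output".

n4 stuck-at-1

Fault-free values for test 1 (in0=1, in1=1): n1=0, n2=0, n3=0, n4=0, giving Y=0. Observed 1.
Test 1: faults giving observed 1 are {n4 stuck-at-1, n4 inverted output}.
Test 2 (in0=0, in1=1): fault-free n1=1, n2=0, n3=0, n4=1 → 1; observed 1. Eliminates n4 inverted output.
Only n4 stuck-at-1 is consistent with every test.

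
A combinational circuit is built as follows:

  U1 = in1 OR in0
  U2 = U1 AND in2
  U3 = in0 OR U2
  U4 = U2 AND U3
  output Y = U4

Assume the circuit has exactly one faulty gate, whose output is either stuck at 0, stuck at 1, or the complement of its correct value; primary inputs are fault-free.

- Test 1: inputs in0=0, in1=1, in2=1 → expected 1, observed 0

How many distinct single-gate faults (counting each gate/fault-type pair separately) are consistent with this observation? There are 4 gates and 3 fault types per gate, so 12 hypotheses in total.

Fault-free: U1=1, U2=1, U3=1, U4=1 → 1. Observed 0.
  U1 stuck-at-0: output 0 ✓
  U1 stuck-at-1: output 1 ✗
  U1 inverted output: output 0 ✓
  U2 stuck-at-0: output 0 ✓
  U2 stuck-at-1: output 1 ✗
  U2 inverted output: output 0 ✓
  U3 stuck-at-0: output 0 ✓
  U3 stuck-at-1: output 1 ✗
  U3 inverted output: output 0 ✓
  U4 stuck-at-0: output 0 ✓
  U4 stuck-at-1: output 1 ✗
  U4 inverted output: output 0 ✓
Consistent faults: {U1 stuck-at-0, U1 inverted output, U2 stuck-at-0, U2 inverted output, U3 stuck-at-0, U3 inverted output, U4 stuck-at-0, U4 inverted output} — 8 in all.

8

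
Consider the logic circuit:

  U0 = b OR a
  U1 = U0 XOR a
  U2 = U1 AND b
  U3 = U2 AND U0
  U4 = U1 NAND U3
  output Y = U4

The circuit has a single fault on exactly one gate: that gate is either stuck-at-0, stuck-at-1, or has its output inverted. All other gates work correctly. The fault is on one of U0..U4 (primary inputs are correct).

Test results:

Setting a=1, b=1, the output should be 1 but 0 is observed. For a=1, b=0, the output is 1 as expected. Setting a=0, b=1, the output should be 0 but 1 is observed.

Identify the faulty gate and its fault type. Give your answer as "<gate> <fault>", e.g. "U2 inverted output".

Fault-free values for test 1 (a=1, b=1): U0=1, U1=0, U2=0, U3=0, U4=1, giving Y=1. Observed 0.
Test 1: faults giving observed 0 are {U1 stuck-at-1, U1 inverted output, U4 stuck-at-0, U4 inverted output}.
Test 2 (a=1, b=0): fault-free U0=1, U1=0, U2=0, U3=0, U4=1 → 1; observed 1. Eliminates U4 stuck-at-0, U4 inverted output.
Test 3 (a=0, b=1): fault-free U0=1, U1=1, U2=1, U3=1, U4=0 → 0; observed 1. Eliminates U1 stuck-at-1.
Only U1 inverted output is consistent with every test.

U1 inverted output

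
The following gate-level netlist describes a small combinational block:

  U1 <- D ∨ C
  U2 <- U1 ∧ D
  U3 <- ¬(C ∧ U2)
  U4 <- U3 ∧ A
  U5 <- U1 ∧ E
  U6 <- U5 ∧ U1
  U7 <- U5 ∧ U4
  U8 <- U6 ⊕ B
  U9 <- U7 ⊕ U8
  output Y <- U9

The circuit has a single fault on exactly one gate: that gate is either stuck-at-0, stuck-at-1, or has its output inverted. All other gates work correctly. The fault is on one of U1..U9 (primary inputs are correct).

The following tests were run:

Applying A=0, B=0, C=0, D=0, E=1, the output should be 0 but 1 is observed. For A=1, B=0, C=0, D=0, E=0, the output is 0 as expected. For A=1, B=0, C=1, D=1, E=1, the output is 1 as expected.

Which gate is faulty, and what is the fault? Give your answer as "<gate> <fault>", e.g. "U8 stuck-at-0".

U1 stuck-at-1

Fault-free values for test 1 (A=0, B=0, C=0, D=0, E=1): U1=0, U2=0, U3=1, U4=0, U5=0, U6=0, U7=0, U8=0, U9=0, giving Y=0. Observed 1.
Test 1: faults giving observed 1 are {U1 stuck-at-1, U1 inverted output, U6 stuck-at-1, U6 inverted output, U7 stuck-at-1, U7 inverted output, U8 stuck-at-1, U8 inverted output, U9 stuck-at-1, U9 inverted output}.
Test 2 (A=1, B=0, C=0, D=0, E=0): fault-free U1=0, U2=0, U3=1, U4=1, U5=0, U6=0, U7=0, U8=0, U9=0 → 0; observed 0. Eliminates U6 stuck-at-1, U6 inverted output, U7 stuck-at-1, U7 inverted output, U8 stuck-at-1, U8 inverted output, U9 stuck-at-1, U9 inverted output.
Test 3 (A=1, B=0, C=1, D=1, E=1): fault-free U1=1, U2=1, U3=0, U4=0, U5=1, U6=1, U7=0, U8=1, U9=1 → 1; observed 1. Eliminates U1 inverted output.
Only U1 stuck-at-1 is consistent with every test.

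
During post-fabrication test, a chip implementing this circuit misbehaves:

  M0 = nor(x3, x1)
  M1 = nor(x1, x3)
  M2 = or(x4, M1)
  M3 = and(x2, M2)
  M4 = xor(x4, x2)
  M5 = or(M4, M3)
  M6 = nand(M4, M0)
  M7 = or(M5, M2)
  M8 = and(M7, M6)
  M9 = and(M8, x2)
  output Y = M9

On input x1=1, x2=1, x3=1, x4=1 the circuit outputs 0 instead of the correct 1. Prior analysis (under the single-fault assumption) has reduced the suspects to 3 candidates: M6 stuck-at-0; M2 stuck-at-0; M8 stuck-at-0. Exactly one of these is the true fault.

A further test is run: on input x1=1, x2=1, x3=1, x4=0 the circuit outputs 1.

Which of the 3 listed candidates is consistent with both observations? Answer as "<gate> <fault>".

Evaluate each candidate on input x1=1, x2=1, x3=1, x4=0:
  M6 stuck-at-0: M0=0, M1=0, M2=0, M3=0, M4=1, M5=1, M6=0 [stuck-at-0], M7=1, M8=0, M9=0 → 0 — eliminated
  M2 stuck-at-0: M0=0, M1=0, M2=0 [stuck-at-0], M3=0, M4=1, M5=1, M6=1, M7=1, M8=1, M9=1 → 1 — matches
  M8 stuck-at-0: M0=0, M1=0, M2=0, M3=0, M4=1, M5=1, M6=1, M7=1, M8=0 [stuck-at-0], M9=0 → 0 — eliminated
Only M2 stuck-at-0 reproduces the observed 1.

M2 stuck-at-0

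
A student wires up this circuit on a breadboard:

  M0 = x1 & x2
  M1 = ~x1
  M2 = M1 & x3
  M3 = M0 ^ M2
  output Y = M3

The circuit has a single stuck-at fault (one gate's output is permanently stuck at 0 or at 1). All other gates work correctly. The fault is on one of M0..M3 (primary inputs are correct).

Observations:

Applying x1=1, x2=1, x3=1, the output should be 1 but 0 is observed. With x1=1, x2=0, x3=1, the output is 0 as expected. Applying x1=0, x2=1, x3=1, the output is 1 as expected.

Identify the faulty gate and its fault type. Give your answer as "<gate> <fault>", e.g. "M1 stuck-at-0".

M0 stuck-at-0

Fault-free values for test 1 (x1=1, x2=1, x3=1): M0=1, M1=0, M2=0, M3=1, giving Y=1. Observed 0.
Test 1: faults giving observed 0 are {M0 stuck-at-0, M1 stuck-at-1, M2 stuck-at-1, M3 stuck-at-0}.
Test 2 (x1=1, x2=0, x3=1): fault-free M0=0, M1=0, M2=0, M3=0 → 0; observed 0. Eliminates M1 stuck-at-1, M2 stuck-at-1.
Test 3 (x1=0, x2=1, x3=1): fault-free M0=0, M1=1, M2=1, M3=1 → 1; observed 1. Eliminates M3 stuck-at-0.
Only M0 stuck-at-0 is consistent with every test.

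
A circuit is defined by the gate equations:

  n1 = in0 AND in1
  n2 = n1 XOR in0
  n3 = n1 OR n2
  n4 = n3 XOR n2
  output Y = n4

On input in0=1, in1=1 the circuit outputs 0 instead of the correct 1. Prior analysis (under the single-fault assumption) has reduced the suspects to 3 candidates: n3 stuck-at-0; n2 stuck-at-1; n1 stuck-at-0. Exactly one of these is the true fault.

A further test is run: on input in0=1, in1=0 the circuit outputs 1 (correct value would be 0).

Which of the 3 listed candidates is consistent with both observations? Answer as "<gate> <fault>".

Evaluate each candidate on input in0=1, in1=0:
  n3 stuck-at-0: n1=0, n2=1, n3=0 [stuck-at-0], n4=1 → 1 — matches
  n2 stuck-at-1: n1=0, n2=1 [stuck-at-1], n3=1, n4=0 → 0 — eliminated
  n1 stuck-at-0: n1=0 [stuck-at-0], n2=1, n3=1, n4=0 → 0 — eliminated
Only n3 stuck-at-0 reproduces the observed 1.

n3 stuck-at-0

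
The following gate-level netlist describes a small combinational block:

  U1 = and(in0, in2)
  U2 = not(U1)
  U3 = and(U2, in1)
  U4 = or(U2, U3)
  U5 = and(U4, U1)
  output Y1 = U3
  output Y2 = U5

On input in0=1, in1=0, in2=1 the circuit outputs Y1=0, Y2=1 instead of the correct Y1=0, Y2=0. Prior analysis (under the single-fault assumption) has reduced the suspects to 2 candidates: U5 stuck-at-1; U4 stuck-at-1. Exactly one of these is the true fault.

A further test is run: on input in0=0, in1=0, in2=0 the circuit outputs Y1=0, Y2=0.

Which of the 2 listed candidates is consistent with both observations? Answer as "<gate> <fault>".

Evaluate each candidate on input in0=0, in1=0, in2=0:
  U5 stuck-at-1: U1=0, U2=1, U3=0, U4=1, U5=1 [stuck-at-1] → Y1=0, Y2=1 — eliminated
  U4 stuck-at-1: U1=0, U2=1, U3=0, U4=1 [stuck-at-1], U5=0 → Y1=0, Y2=0 — matches
Only U4 stuck-at-1 reproduces the observed Y1=0, Y2=0.

U4 stuck-at-1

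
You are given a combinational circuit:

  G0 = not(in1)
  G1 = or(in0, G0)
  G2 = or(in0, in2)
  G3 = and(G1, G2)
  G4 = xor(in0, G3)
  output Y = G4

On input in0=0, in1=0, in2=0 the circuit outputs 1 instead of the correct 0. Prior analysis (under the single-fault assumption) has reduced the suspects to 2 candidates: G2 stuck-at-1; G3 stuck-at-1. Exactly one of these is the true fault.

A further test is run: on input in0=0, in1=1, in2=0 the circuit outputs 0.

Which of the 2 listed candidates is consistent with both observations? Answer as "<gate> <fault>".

G2 stuck-at-1

Evaluate each candidate on input in0=0, in1=1, in2=0:
  G2 stuck-at-1: G0=0, G1=0, G2=1 [stuck-at-1], G3=0, G4=0 → 0 — matches
  G3 stuck-at-1: G0=0, G1=0, G2=0, G3=1 [stuck-at-1], G4=1 → 1 — eliminated
Only G2 stuck-at-1 reproduces the observed 0.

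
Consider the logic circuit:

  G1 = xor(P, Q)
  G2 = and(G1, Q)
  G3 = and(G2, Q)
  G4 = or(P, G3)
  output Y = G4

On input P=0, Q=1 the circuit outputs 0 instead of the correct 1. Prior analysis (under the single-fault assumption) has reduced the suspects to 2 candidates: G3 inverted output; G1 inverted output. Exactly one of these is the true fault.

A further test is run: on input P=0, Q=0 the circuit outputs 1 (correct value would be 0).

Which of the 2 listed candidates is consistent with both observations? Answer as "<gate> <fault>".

G3 inverted output

Evaluate each candidate on input P=0, Q=0:
  G3 inverted output: G1=0, G2=0, G3=1 [inverted output], G4=1 → 1 — matches
  G1 inverted output: G1=1 [inverted output], G2=0, G3=0, G4=0 → 0 — eliminated
Only G3 inverted output reproduces the observed 1.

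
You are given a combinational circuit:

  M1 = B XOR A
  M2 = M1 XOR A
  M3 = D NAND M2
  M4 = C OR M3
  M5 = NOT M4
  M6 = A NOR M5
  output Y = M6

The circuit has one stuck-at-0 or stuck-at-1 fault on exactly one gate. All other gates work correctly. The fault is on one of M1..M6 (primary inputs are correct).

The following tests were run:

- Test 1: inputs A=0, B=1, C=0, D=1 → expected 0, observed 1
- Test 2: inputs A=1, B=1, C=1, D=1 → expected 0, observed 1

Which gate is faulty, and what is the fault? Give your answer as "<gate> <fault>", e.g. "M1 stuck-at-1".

M6 stuck-at-1

Fault-free values for test 1 (A=0, B=1, C=0, D=1): M1=1, M2=1, M3=0, M4=0, M5=1, M6=0, giving Y=0. Observed 1.
Test 1: faults giving observed 1 are {M1 stuck-at-0, M2 stuck-at-0, M3 stuck-at-1, M4 stuck-at-1, M5 stuck-at-0, M6 stuck-at-1}.
Test 2 (A=1, B=1, C=1, D=1): fault-free M1=0, M2=1, M3=0, M4=1, M5=0, M6=0 → 0; observed 1. Eliminates M1 stuck-at-0, M2 stuck-at-0, M3 stuck-at-1, M4 stuck-at-1, M5 stuck-at-0.
Only M6 stuck-at-1 is consistent with every test.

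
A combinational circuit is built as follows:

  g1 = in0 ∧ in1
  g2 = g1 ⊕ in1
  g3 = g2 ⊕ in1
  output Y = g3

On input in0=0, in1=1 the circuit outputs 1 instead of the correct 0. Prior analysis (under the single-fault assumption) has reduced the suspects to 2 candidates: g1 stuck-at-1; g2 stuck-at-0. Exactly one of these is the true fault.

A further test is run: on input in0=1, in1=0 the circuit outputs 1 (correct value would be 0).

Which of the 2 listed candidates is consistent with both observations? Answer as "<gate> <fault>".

Evaluate each candidate on input in0=1, in1=0:
  g1 stuck-at-1: g1=1 [stuck-at-1], g2=1, g3=1 → 1 — matches
  g2 stuck-at-0: g1=0, g2=0 [stuck-at-0], g3=0 → 0 — eliminated
Only g1 stuck-at-1 reproduces the observed 1.

g1 stuck-at-1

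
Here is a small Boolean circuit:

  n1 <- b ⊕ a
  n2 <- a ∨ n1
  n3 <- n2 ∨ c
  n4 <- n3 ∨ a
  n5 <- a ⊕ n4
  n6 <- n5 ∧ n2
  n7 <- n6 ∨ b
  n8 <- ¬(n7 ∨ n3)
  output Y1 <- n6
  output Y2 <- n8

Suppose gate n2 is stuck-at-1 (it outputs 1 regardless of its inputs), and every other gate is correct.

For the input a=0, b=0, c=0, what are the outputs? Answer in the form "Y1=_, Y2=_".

Propagate with n2 forced: n1=0, n2=1 [stuck-at-1], n3=1, n4=1, n5=1, n6=1, n7=1, n8=0.
So the outputs are Y1=1, Y2=0. (Without the fault they would be Y1=0, Y2=1.)

Y1=1, Y2=0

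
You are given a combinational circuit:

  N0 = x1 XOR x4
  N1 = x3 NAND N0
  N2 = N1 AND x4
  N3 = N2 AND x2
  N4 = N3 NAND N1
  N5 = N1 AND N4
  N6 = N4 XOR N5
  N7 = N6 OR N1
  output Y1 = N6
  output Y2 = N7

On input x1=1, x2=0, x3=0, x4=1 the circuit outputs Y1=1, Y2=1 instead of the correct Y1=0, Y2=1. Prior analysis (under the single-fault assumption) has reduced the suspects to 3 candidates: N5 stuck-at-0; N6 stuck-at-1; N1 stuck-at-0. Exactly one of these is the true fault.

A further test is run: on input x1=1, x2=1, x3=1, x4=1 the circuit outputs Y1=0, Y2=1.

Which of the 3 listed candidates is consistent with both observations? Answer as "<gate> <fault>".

N5 stuck-at-0

Evaluate each candidate on input x1=1, x2=1, x3=1, x4=1:
  N5 stuck-at-0: N0=0, N1=1, N2=1, N3=1, N4=0, N5=0 [stuck-at-0], N6=0, N7=1 → Y1=0, Y2=1 — matches
  N6 stuck-at-1: N0=0, N1=1, N2=1, N3=1, N4=0, N5=0, N6=1 [stuck-at-1], N7=1 → Y1=1, Y2=1 — eliminated
  N1 stuck-at-0: N0=0, N1=0 [stuck-at-0], N2=0, N3=0, N4=1, N5=0, N6=1, N7=1 → Y1=1, Y2=1 — eliminated
Only N5 stuck-at-0 reproduces the observed Y1=0, Y2=1.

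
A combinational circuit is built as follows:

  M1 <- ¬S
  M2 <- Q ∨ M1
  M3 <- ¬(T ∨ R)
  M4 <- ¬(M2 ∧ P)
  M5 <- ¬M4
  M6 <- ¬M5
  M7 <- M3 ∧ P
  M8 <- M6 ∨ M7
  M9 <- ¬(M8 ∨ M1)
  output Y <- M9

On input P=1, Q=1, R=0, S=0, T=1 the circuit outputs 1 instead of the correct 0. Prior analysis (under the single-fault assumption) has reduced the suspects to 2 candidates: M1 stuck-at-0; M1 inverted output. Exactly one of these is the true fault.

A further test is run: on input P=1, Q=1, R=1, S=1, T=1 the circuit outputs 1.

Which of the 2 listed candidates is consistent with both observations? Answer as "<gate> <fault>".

Evaluate each candidate on input P=1, Q=1, R=1, S=1, T=1:
  M1 stuck-at-0: M1=0 [stuck-at-0], M2=1, M3=0, M4=0, M5=1, M6=0, M7=0, M8=0, M9=1 → 1 — matches
  M1 inverted output: M1=1 [inverted output], M2=1, M3=0, M4=0, M5=1, M6=0, M7=0, M8=0, M9=0 → 0 — eliminated
Only M1 stuck-at-0 reproduces the observed 1.

M1 stuck-at-0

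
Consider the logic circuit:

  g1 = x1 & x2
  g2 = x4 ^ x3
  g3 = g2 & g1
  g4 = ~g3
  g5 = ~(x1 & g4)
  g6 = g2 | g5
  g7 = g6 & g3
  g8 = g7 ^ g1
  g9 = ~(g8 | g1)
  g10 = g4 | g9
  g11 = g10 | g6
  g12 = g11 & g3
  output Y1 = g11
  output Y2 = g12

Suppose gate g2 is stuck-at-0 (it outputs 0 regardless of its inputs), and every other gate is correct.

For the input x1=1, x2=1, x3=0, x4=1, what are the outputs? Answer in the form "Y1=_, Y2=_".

Y1=1, Y2=0

Propagate with g2 forced: g1=1, g2=0 [stuck-at-0], g3=0, g4=1, g5=0, g6=0, g7=0, g8=1, g9=0, g10=1, g11=1, g12=0.
So the outputs are Y1=1, Y2=0. (Without the fault they would be Y1=1, Y2=1.)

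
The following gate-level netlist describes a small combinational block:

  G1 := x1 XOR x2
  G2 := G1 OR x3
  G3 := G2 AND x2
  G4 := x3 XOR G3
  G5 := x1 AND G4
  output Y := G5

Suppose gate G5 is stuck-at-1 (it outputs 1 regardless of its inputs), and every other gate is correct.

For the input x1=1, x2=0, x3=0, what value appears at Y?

Propagate with G5 forced: G1=1, G2=1, G3=0, G4=0, G5=1 [stuck-at-1].
So Y = 1. (Without the fault it would be 0.)

1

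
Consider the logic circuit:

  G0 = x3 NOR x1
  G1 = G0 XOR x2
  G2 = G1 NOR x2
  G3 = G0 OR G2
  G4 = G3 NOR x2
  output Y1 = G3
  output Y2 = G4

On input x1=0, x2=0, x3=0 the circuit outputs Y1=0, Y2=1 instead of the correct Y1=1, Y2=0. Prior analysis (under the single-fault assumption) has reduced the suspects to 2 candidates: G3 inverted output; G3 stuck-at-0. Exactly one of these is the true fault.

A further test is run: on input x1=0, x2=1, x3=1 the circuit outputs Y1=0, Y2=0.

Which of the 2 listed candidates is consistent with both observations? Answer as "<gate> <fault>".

G3 stuck-at-0

Evaluate each candidate on input x1=0, x2=1, x3=1:
  G3 inverted output: G0=0, G1=1, G2=0, G3=1 [inverted output], G4=0 → Y1=1, Y2=0 — eliminated
  G3 stuck-at-0: G0=0, G1=1, G2=0, G3=0 [stuck-at-0], G4=0 → Y1=0, Y2=0 — matches
Only G3 stuck-at-0 reproduces the observed Y1=0, Y2=0.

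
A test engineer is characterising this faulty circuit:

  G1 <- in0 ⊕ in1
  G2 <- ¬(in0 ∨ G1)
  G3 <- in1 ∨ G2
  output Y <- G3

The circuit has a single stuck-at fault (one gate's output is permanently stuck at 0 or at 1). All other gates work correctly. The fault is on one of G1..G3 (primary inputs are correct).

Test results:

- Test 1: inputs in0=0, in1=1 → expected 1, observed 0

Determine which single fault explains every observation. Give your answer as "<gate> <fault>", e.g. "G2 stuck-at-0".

G3 stuck-at-0

Fault-free values for test 1 (in0=0, in1=1): G1=1, G2=0, G3=1, giving Y=1. Observed 0.
Test 1: faults giving observed 0 are {G3 stuck-at-0}.
Only G3 stuck-at-0 is consistent with every test.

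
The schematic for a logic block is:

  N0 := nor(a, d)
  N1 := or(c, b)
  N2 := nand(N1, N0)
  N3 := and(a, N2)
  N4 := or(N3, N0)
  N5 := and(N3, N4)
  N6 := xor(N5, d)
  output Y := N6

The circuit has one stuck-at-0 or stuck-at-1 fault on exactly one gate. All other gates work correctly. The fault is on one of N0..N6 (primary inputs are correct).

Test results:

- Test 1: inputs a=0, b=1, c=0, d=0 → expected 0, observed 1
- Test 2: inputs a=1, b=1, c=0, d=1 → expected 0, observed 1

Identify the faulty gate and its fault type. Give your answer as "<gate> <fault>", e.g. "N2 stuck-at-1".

N6 stuck-at-1

Fault-free values for test 1 (a=0, b=1, c=0, d=0): N0=1, N1=1, N2=0, N3=0, N4=1, N5=0, N6=0, giving Y=0. Observed 1.
Test 1: faults giving observed 1 are {N3 stuck-at-1, N5 stuck-at-1, N6 stuck-at-1}.
Test 2 (a=1, b=1, c=0, d=1): fault-free N0=0, N1=1, N2=1, N3=1, N4=1, N5=1, N6=0 → 0; observed 1. Eliminates N3 stuck-at-1, N5 stuck-at-1.
Only N6 stuck-at-1 is consistent with every test.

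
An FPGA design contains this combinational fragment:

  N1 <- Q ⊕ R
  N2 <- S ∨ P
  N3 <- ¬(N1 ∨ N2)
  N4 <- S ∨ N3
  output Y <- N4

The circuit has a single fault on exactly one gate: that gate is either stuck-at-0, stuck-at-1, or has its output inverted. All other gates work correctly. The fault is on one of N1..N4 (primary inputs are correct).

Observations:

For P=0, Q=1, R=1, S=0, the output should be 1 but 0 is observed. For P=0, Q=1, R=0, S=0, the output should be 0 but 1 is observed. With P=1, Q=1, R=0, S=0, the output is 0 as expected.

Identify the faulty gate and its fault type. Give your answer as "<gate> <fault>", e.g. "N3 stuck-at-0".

N1 inverted output

Fault-free values for test 1 (P=0, Q=1, R=1, S=0): N1=0, N2=0, N3=1, N4=1, giving Y=1. Observed 0.
Test 1: faults giving observed 0 are {N1 stuck-at-1, N1 inverted output, N2 stuck-at-1, N2 inverted output, N3 stuck-at-0, N3 inverted output, N4 stuck-at-0, N4 inverted output}.
Test 2 (P=0, Q=1, R=0, S=0): fault-free N1=1, N2=0, N3=0, N4=0 → 0; observed 1. Eliminates N1 stuck-at-1, N2 stuck-at-1, N2 inverted output, N3 stuck-at-0, N4 stuck-at-0.
Test 3 (P=1, Q=1, R=0, S=0): fault-free N1=1, N2=1, N3=0, N4=0 → 0; observed 0. Eliminates N3 inverted output, N4 inverted output.
Only N1 inverted output is consistent with every test.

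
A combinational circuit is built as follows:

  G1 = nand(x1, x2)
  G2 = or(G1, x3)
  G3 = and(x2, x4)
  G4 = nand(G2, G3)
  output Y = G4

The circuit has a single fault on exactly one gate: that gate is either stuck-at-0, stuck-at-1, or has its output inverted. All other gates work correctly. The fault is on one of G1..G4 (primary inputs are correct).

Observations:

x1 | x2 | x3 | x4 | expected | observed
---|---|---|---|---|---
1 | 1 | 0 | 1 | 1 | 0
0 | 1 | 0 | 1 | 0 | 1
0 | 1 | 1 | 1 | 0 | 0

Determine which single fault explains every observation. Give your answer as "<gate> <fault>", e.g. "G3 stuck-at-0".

Fault-free values for test 1 (x1=1, x2=1, x3=0, x4=1): G1=0, G2=0, G3=1, G4=1, giving Y=1. Observed 0.
Test 1: faults giving observed 0 are {G1 stuck-at-1, G1 inverted output, G2 stuck-at-1, G2 inverted output, G4 stuck-at-0, G4 inverted output}.
Test 2 (x1=0, x2=1, x3=0, x4=1): fault-free G1=1, G2=1, G3=1, G4=0 → 0; observed 1. Eliminates G1 stuck-at-1, G2 stuck-at-1, G4 stuck-at-0.
Test 3 (x1=0, x2=1, x3=1, x4=1): fault-free G1=1, G2=1, G3=1, G4=0 → 0; observed 0. Eliminates G2 inverted output, G4 inverted output.
Only G1 inverted output is consistent with every test.

G1 inverted output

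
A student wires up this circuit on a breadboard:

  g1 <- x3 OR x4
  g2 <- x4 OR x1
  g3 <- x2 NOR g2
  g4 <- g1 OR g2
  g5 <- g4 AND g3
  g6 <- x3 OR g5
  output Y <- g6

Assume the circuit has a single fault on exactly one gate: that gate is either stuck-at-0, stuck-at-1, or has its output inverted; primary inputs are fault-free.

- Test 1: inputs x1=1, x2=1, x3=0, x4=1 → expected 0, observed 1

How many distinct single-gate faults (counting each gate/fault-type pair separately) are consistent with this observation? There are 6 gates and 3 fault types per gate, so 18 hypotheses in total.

Fault-free: g1=1, g2=1, g3=0, g4=1, g5=0, g6=0 → 0. Observed 1.
  g1: none of the 3 fault types match ✗
  g2: none of the 3 fault types match ✗
  g3: stuck-at-1, inverted output ✓; others ✗
  g4: none of the 3 fault types match ✗
  g5: stuck-at-1, inverted output ✓; others ✗
  g6: stuck-at-1, inverted output ✓; others ✗
Consistent faults: {g3 stuck-at-1, g3 inverted output, g5 stuck-at-1, g5 inverted output, g6 stuck-at-1, g6 inverted output} — 6 in all.

6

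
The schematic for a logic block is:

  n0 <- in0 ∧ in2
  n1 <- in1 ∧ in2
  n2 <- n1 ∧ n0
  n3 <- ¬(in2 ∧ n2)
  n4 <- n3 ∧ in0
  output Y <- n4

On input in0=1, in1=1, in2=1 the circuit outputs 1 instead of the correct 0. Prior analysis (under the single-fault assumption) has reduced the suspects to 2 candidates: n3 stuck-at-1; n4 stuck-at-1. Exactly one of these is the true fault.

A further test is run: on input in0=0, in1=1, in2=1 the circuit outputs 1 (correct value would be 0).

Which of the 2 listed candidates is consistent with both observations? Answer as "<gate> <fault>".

Evaluate each candidate on input in0=0, in1=1, in2=1:
  n3 stuck-at-1: n0=0, n1=1, n2=0, n3=1 [stuck-at-1], n4=0 → 0 — eliminated
  n4 stuck-at-1: n0=0, n1=1, n2=0, n3=1, n4=1 [stuck-at-1] → 1 — matches
Only n4 stuck-at-1 reproduces the observed 1.

n4 stuck-at-1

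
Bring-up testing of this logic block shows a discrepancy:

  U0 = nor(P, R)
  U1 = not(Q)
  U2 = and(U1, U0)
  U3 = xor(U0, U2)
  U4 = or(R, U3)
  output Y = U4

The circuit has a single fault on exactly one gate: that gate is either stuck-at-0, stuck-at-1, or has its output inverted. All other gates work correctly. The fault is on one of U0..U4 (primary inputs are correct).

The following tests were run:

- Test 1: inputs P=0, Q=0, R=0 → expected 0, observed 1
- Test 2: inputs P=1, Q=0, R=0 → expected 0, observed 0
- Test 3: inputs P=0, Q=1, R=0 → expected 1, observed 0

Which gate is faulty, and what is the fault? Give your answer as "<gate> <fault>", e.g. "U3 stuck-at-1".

U1 inverted output

Fault-free values for test 1 (P=0, Q=0, R=0): U0=1, U1=1, U2=1, U3=0, U4=0, giving Y=0. Observed 1.
Test 1: faults giving observed 1 are {U1 stuck-at-0, U1 inverted output, U2 stuck-at-0, U2 inverted output, U3 stuck-at-1, U3 inverted output, U4 stuck-at-1, U4 inverted output}.
Test 2 (P=1, Q=0, R=0): fault-free U0=0, U1=1, U2=0, U3=0, U4=0 → 0; observed 0. Eliminates U2 inverted output, U3 stuck-at-1, U3 inverted output, U4 stuck-at-1, U4 inverted output.
Test 3 (P=0, Q=1, R=0): fault-free U0=1, U1=0, U2=0, U3=1, U4=1 → 1; observed 0. Eliminates U1 stuck-at-0, U2 stuck-at-0.
Only U1 inverted output is consistent with every test.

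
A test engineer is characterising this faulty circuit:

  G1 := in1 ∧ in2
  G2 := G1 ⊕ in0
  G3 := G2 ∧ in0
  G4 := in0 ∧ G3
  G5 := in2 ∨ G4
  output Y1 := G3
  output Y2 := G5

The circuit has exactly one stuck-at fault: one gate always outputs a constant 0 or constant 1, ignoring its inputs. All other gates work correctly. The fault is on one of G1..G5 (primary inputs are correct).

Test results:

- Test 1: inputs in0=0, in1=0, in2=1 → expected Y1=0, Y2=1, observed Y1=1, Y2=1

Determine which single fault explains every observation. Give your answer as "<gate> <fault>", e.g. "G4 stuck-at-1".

Fault-free values for test 1 (in0=0, in1=0, in2=1): G1=0, G2=0, G3=0, G4=0, G5=1, giving Y1=0, Y2=1. Observed Y1=1, Y2=1.
Test 1: faults giving observed Y1=1, Y2=1 are {G3 stuck-at-1}.
Only G3 stuck-at-1 is consistent with every test.

G3 stuck-at-1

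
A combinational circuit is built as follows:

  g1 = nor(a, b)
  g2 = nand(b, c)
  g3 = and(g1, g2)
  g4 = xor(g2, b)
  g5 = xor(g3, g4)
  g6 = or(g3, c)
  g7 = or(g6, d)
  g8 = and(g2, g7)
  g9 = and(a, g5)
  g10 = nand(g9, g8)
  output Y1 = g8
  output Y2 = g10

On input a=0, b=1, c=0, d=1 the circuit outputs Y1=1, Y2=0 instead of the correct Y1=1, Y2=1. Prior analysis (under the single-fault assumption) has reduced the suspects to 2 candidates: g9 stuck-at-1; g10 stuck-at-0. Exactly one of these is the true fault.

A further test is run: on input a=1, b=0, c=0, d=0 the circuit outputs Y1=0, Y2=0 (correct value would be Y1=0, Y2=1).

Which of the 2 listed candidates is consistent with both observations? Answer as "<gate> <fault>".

g10 stuck-at-0

Evaluate each candidate on input a=1, b=0, c=0, d=0:
  g9 stuck-at-1: g1=0, g2=1, g3=0, g4=1, g5=1, g6=0, g7=0, g8=0, g9=1 [stuck-at-1], g10=1 → Y1=0, Y2=1 — eliminated
  g10 stuck-at-0: g1=0, g2=1, g3=0, g4=1, g5=1, g6=0, g7=0, g8=0, g9=1, g10=0 [stuck-at-0] → Y1=0, Y2=0 — matches
Only g10 stuck-at-0 reproduces the observed Y1=0, Y2=0.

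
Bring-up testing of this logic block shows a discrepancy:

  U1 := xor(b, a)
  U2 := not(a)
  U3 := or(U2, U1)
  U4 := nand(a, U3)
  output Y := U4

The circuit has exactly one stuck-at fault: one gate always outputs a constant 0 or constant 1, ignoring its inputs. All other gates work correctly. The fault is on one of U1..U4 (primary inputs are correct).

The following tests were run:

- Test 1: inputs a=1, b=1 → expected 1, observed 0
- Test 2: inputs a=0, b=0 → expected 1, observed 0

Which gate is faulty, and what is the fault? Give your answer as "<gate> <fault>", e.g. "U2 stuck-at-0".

Fault-free values for test 1 (a=1, b=1): U1=0, U2=0, U3=0, U4=1, giving Y=1. Observed 0.
Test 1: faults giving observed 0 are {U1 stuck-at-1, U2 stuck-at-1, U3 stuck-at-1, U4 stuck-at-0}.
Test 2 (a=0, b=0): fault-free U1=0, U2=1, U3=1, U4=1 → 1; observed 0. Eliminates U1 stuck-at-1, U2 stuck-at-1, U3 stuck-at-1.
Only U4 stuck-at-0 is consistent with every test.

U4 stuck-at-0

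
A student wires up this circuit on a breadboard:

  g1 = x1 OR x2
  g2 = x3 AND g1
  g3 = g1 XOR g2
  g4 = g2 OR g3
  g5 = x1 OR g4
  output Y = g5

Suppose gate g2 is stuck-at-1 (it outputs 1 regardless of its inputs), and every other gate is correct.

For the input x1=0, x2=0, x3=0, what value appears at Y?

1

Propagate with g2 forced: g1=0, g2=1 [stuck-at-1], g3=1, g4=1, g5=1.
So Y = 1. (Without the fault it would be 0.)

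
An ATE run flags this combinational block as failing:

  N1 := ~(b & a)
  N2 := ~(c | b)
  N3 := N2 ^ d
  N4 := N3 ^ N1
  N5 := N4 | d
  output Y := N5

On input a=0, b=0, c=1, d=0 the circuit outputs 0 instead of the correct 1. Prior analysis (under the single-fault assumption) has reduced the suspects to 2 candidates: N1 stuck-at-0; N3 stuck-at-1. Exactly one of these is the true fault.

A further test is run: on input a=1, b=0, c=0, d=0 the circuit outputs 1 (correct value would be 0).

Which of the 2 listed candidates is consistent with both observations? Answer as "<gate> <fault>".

Evaluate each candidate on input a=1, b=0, c=0, d=0:
  N1 stuck-at-0: N1=0 [stuck-at-0], N2=1, N3=1, N4=1, N5=1 → 1 — matches
  N3 stuck-at-1: N1=1, N2=1, N3=1 [stuck-at-1], N4=0, N5=0 → 0 — eliminated
Only N1 stuck-at-0 reproduces the observed 1.

N1 stuck-at-0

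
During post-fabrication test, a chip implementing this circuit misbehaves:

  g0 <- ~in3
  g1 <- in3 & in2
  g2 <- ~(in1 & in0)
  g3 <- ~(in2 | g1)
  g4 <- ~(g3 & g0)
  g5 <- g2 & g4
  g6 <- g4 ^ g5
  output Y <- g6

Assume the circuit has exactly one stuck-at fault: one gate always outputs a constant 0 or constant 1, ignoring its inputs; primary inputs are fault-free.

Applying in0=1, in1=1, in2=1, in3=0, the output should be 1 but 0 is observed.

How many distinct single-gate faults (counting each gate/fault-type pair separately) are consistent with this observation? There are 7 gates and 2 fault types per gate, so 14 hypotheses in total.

5

Fault-free: g0=1, g1=0, g2=0, g3=0, g4=1, g5=0, g6=1 → 1. Observed 0.
  g0 stuck-at-0: output 1 ✗
  g0 stuck-at-1: output 1 ✗
  g1 stuck-at-0: output 1 ✗
  g1 stuck-at-1: output 1 ✗
  g2 stuck-at-0: output 1 ✗
  g2 stuck-at-1: output 0 ✓
  g3 stuck-at-0: output 1 ✗
  g3 stuck-at-1: output 0 ✓
  g4 stuck-at-0: output 0 ✓
  g4 stuck-at-1: output 1 ✗
  g5 stuck-at-0: output 1 ✗
  g5 stuck-at-1: output 0 ✓
  g6 stuck-at-0: output 0 ✓
  g6 stuck-at-1: output 1 ✗
Consistent faults: {g2 stuck-at-1, g3 stuck-at-1, g4 stuck-at-0, g5 stuck-at-1, g6 stuck-at-0} — 5 in all.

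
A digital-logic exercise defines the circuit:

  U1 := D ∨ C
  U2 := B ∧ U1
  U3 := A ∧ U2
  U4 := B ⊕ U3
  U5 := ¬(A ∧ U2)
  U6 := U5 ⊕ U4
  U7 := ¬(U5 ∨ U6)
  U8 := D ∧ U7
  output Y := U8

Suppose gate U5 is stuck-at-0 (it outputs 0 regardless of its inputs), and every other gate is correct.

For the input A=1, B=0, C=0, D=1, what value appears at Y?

1

Propagate with U5 forced: U1=1, U2=0, U3=0, U4=0, U5=0 [stuck-at-0], U6=0, U7=1, U8=1.
So Y = 1. (Without the fault it would be 0.)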